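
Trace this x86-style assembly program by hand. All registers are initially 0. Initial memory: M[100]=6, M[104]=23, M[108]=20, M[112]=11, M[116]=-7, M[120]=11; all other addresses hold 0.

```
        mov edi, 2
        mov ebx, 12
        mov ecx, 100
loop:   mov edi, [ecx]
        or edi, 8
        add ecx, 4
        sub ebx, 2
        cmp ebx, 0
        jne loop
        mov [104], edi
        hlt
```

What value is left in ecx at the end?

124

mov edi, 2 → edi=2
mov ebx, 12 → ebx=12
mov ecx, 100 → ecx=100
mov edi, [ecx] → edi=M[100]=6
or edi, 8 → edi=6|8=14
add ecx, 4 → ecx=100+4=104
sub ebx, 2 → ebx=12-2=10
cmp ebx, 0  (cmp 10,0)
jne loop: taken
mov edi, [ecx] → edi=M[104]=23
or edi, 8 → edi=23|8=31
add ecx, 4 → ecx=104+4=108
sub ebx, 2 → ebx=10-2=8
cmp ebx, 0  (cmp 8,0)
jne loop: taken
mov edi, [ecx] → edi=M[108]=20
or edi, 8 → edi=20|8=28
add ecx, 4 → ecx=108+4=112
sub ebx, 2 → ebx=8-2=6
cmp ebx, 0  (cmp 6,0)
jne loop: taken
mov edi, [ecx] → edi=M[112]=11
or edi, 8 → edi=11|8=11
add ecx, 4 → ecx=112+4=116
sub ebx, 2 → ebx=6-2=4
cmp ebx, 0  (cmp 4,0)
jne loop: taken
mov edi, [ecx] → edi=M[116]=-7
or edi, 8 → edi=(-7)|8=-7
add ecx, 4 → ecx=116+4=120
sub ebx, 2 → ebx=4-2=2
cmp ebx, 0  (cmp 2,0)
jne loop: taken
mov edi, [ecx] → edi=M[120]=11
or edi, 8 → edi=11|8=11
add ecx, 4 → ecx=120+4=124
sub ebx, 2 → ebx=2-2=0
cmp ebx, 0  (cmp 0,0)
jne loop: not taken
mov [104], edi → M[104]=11
halt.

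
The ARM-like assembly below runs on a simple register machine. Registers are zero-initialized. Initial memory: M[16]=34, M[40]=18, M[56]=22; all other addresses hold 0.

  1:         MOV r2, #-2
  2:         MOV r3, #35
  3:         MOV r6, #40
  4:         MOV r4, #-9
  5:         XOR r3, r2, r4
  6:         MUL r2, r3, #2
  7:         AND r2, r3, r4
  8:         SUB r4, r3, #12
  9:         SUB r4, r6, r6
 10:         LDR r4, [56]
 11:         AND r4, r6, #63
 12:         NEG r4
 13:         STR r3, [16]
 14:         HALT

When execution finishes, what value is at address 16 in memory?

9

after MOV r2, #-2: r2=-2
after MOV r3, #35: r3=35
after MOV r6, #40: r6=40
after MOV r4, #-9: r4=-9
after XOR r3, r2, r4: r3=(-2)^(-9)=9
after MUL r2, r3, #2: r2=9*2=18
after AND r2, r3, r4: r2=9&(-9)=1
after SUB r4, r3, #12: r4=9-12=-3
after SUB r4, r6, r6: r4=40-40=0
after LDR r4, [56]: r4=M[56]=22
after AND r4, r6, #63: r4=40&63=40
after NEG r4: r4=-(40)=-40
STR r3, [16] → M[16]=9
halt.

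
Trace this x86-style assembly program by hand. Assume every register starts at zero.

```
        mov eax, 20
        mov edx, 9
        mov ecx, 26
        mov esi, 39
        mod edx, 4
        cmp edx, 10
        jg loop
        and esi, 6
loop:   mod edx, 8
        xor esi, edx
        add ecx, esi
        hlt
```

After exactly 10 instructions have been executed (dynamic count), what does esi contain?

eax=20
edx=9
ecx=26
esi=39
edx=9%4=1
cmp edx, 10  (cmp 1,10)
jg loop: not taken
esi=39&6=6
edx=1%8=1
esi=6^1=7
After step 10: esi = 7.

7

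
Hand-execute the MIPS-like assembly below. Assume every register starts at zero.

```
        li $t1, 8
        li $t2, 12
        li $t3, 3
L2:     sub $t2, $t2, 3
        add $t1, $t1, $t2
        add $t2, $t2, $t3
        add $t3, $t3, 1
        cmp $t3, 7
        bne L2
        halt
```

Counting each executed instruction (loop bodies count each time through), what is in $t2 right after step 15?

13

after li $t1, 8: $t1=8
after li $t2, 12: $t2=12
after li $t3, 3: $t3=3
after sub $t2, $t2, 3: $t2=12-3=9
after add $t1, $t1, $t2: $t1=8+9=17
after add $t2, $t2, $t3: $t2=9+3=12
after add $t3, $t3, 1: $t3=3+1=4
cmp $t3, 7  (cmp 4,7)
bne L2: taken
after sub $t2, $t2, 3: $t2=12-3=9
after add $t1, $t1, $t2: $t1=17+9=26
after add $t2, $t2, $t3: $t2=9+4=13
after add $t3, $t3, 1: $t3=4+1=5
cmp $t3, 7  (cmp 5,7)
bne L2: taken
After step 15: $t2 = 13.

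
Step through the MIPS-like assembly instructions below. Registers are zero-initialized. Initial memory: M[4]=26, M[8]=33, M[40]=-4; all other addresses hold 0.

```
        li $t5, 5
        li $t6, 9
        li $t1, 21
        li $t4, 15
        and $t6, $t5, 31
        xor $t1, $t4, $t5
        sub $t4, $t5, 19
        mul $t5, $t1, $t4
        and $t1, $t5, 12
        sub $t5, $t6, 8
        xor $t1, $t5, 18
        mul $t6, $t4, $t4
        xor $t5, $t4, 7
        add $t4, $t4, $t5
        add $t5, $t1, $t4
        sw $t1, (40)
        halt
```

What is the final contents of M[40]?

$t5=5
$t6=9
$t1=21
$t4=15
$t6=5&31=5
$t1=15^5=10
$t4=5-19=-14
$t5=10*(-14)=-140
$t1=(-140)&12=4
$t5=5-8=-3
$t1=(-3)^18=-17
$t6=(-14)*(-14)=196
$t5=(-14)^7=-11
$t4=(-14)+(-11)=-25
$t5=(-17)+(-25)=-42
sw $t1, (40) → M[40]=-17
halt.

-17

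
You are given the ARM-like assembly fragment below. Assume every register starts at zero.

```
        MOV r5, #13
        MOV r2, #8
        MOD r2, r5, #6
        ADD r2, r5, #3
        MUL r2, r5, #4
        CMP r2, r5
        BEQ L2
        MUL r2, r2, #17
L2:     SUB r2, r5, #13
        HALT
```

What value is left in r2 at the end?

r5=13
r2=8
r2=13%6=1
r2=13+3=16
r2=13*4=52
CMP r2, r5  (cmp 52,13)
BEQ L2: not taken
r2=52*17=884
r2=13-13=0
halt.

0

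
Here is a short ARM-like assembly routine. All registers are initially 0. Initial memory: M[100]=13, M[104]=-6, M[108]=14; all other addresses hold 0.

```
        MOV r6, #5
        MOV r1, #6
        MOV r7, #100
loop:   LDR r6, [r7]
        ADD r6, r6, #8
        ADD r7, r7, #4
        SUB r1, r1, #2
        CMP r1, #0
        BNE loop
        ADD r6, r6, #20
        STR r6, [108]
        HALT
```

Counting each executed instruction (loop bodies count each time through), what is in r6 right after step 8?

21

MOV r6, #5 → r6=5
MOV r1, #6 → r1=6
MOV r7, #100 → r7=100
LDR r6, [r7] → r6=M[100]=13
ADD r6, r6, #8 → r6=13+8=21
ADD r7, r7, #4 → r7=100+4=104
SUB r1, r1, #2 → r1=6-2=4
CMP r1, #0  (cmp 4,0)
After step 8: r6 = 21.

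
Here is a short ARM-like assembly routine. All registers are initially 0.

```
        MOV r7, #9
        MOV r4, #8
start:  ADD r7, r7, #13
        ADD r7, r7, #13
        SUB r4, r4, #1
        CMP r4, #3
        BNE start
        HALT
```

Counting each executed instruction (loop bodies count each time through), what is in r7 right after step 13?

r7=9
r4=8
r7=9+13=22
r7=22+13=35
r4=8-1=7
CMP r4, #3  (cmp 7,3)
BNE start: taken
r7=35+13=48
r7=48+13=61
r4=7-1=6
CMP r4, #3  (cmp 6,3)
BNE start: taken
r7=61+13=74
After step 13: r7 = 74.

74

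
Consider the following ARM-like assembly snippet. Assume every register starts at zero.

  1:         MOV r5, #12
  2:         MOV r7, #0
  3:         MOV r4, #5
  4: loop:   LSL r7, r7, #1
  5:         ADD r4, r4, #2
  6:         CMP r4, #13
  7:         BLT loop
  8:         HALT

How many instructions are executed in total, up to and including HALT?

MOV r5, #12 → r5=12
MOV r7, #0 → r7=0
MOV r4, #5 → r4=5
LSL r7, r7, #1 → r7=0<<1=0
ADD r4, r4, #2 → r4=5+2=7
CMP r4, #13  (cmp 7,13)
BLT loop: taken
LSL r7, r7, #1 → r7=0<<1=0
ADD r4, r4, #2 → r4=7+2=9
CMP r4, #13  (cmp 9,13)
BLT loop: taken
LSL r7, r7, #1 → r7=0<<1=0
ADD r4, r4, #2 → r4=9+2=11
CMP r4, #13  (cmp 11,13)
BLT loop: taken
LSL r7, r7, #1 → r7=0<<1=0
ADD r4, r4, #2 → r4=11+2=13
CMP r4, #13  (cmp 13,13)
BLT loop: not taken
halt.
Total executed instructions: 20.

20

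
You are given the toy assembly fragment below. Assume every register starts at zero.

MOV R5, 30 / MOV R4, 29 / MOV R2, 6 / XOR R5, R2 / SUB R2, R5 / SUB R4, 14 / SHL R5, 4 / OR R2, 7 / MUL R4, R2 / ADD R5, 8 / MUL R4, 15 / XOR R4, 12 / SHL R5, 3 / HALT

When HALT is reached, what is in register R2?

after MOV R5, 30: R5=30
after MOV R4, 29: R4=29
after MOV R2, 6: R2=6
after XOR R5, R2: R5=30^6=24
after SUB R2, R5: R2=6-24=-18
after SUB R4, 14: R4=29-14=15
after SHL R5, 4: R5=24<<4=384
after OR R2, 7: R2=(-18)|7=-17
after MUL R4, R2: R4=15*(-17)=-255
after ADD R5, 8: R5=384+8=392
after MUL R4, 15: R4=(-255)*15=-3825
after XOR R4, 12: R4=(-3825)^12=-3837
after SHL R5, 3: R5=392<<3=3136
halt.

-17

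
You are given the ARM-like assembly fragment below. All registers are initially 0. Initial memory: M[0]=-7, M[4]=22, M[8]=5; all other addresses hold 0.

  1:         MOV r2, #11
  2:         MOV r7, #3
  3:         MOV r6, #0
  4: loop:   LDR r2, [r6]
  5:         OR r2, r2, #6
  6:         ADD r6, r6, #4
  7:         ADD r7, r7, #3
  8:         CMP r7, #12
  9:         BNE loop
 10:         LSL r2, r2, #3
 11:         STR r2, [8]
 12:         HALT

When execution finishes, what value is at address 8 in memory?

56

after MOV r2, #11: r2=11
after MOV r7, #3: r7=3
after MOV r6, #0: r6=0
after LDR r2, [r6]: r2=M[0]=-7
after OR r2, r2, #6: r2=(-7)|6=-1
after ADD r6, r6, #4: r6=0+4=4
after ADD r7, r7, #3: r7=3+3=6
CMP r7, #12  (cmp 6,12)
BNE loop: taken
after LDR r2, [r6]: r2=M[4]=22
after OR r2, r2, #6: r2=22|6=22
after ADD r6, r6, #4: r6=4+4=8
after ADD r7, r7, #3: r7=6+3=9
CMP r7, #12  (cmp 9,12)
BNE loop: taken
after LDR r2, [r6]: r2=M[8]=5
after OR r2, r2, #6: r2=5|6=7
after ADD r6, r6, #4: r6=8+4=12
after ADD r7, r7, #3: r7=9+3=12
CMP r7, #12  (cmp 12,12)
BNE loop: not taken
after LSL r2, r2, #3: r2=7<<3=56
STR r2, [8] → M[8]=56
halt.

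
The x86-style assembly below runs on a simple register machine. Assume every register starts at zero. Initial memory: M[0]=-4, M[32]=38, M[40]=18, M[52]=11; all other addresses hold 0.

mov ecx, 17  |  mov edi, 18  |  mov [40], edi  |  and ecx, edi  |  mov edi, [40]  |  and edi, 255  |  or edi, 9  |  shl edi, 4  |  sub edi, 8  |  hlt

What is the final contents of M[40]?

after mov ecx, 17: ecx=17
after mov edi, 18: edi=18
mov [40], edi → M[40]=18
after and ecx, edi: ecx=17&18=16
after mov edi, [40]: edi=M[40]=18
after and edi, 255: edi=18&255=18
after or edi, 9: edi=18|9=27
after shl edi, 4: edi=27<<4=432
after sub edi, 8: edi=432-8=424
halt.

18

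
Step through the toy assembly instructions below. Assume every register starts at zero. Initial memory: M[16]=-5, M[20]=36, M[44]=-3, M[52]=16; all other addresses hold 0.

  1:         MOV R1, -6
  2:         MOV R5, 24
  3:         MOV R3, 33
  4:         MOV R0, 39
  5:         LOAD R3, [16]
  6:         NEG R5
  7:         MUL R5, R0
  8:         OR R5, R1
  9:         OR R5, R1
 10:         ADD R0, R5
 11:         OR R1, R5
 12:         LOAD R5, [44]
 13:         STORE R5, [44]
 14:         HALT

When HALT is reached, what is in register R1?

after MOV R1, -6: R1=-6
after MOV R5, 24: R5=24
after MOV R3, 33: R3=33
after MOV R0, 39: R0=39
after LOAD R3, [16]: R3=M[16]=-5
after NEG R5: R5=-(24)=-24
after MUL R5, R0: R5=(-24)*39=-936
after OR R5, R1: R5=(-936)|(-6)=-6
after OR R5, R1: R5=(-6)|(-6)=-6
after ADD R0, R5: R0=39+(-6)=33
after OR R1, R5: R1=(-6)|(-6)=-6
after LOAD R5, [44]: R5=M[44]=-3
STORE R5, [44] → M[44]=-3
halt.

-6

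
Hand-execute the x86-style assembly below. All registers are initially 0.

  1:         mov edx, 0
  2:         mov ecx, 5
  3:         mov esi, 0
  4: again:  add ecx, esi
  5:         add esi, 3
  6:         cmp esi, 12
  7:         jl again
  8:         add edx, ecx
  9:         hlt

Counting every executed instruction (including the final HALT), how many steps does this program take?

21

edx=0
ecx=5
esi=0
ecx=5+0=5
esi=0+3=3
cmp esi, 12  (cmp 3,12)
jl again: taken
ecx=5+3=8
esi=3+3=6
cmp esi, 12  (cmp 6,12)
jl again: taken
ecx=8+6=14
esi=6+3=9
cmp esi, 12  (cmp 9,12)
jl again: taken
ecx=14+9=23
esi=9+3=12
cmp esi, 12  (cmp 12,12)
jl again: not taken
edx=0+23=23
halt.
Total executed instructions: 21.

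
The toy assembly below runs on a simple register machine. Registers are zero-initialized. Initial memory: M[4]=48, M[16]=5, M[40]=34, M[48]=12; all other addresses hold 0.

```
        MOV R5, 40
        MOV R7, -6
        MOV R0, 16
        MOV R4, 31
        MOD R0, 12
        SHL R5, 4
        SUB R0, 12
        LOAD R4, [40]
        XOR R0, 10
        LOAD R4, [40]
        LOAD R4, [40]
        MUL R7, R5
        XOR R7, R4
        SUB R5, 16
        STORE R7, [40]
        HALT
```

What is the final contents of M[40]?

-3806

after MOV R5, 40: R5=40
after MOV R7, -6: R7=-6
after MOV R0, 16: R0=16
after MOV R4, 31: R4=31
after MOD R0, 12: R0=16%12=4
after SHL R5, 4: R5=40<<4=640
after SUB R0, 12: R0=4-12=-8
after LOAD R4, [40]: R4=M[40]=34
after XOR R0, 10: R0=(-8)^10=-14
after LOAD R4, [40]: R4=M[40]=34
after LOAD R4, [40]: R4=M[40]=34
after MUL R7, R5: R7=(-6)*640=-3840
after XOR R7, R4: R7=(-3840)^34=-3806
after SUB R5, 16: R5=640-16=624
STORE R7, [40] → M[40]=-3806
halt.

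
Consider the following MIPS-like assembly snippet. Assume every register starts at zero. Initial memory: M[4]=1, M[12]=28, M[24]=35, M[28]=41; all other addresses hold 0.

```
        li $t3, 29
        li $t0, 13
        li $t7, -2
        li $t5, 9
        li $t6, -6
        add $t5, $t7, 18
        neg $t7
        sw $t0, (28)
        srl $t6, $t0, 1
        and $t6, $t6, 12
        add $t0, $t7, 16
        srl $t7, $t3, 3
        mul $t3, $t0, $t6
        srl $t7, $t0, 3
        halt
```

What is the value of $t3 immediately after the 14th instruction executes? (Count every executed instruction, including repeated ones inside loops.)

72

$t3=29
$t0=13
$t7=-2
$t5=9
$t6=-6
$t5=(-2)+18=16
$t7=-(-2)=2
sw $t0, (28) → M[28]=13
$t6=13>>1=6
$t6=6&12=4
$t0=2+16=18
$t7=29>>3=3
$t3=18*4=72
$t7=18>>3=2
After step 14: $t3 = 72.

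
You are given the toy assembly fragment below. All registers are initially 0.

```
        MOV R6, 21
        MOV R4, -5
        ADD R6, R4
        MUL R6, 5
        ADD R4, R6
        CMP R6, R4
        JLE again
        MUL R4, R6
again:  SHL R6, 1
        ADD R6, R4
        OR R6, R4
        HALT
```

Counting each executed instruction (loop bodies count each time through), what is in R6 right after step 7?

80

MOV R6, 21 → R6=21
MOV R4, -5 → R4=-5
ADD R6, R4 → R6=21+(-5)=16
MUL R6, 5 → R6=16*5=80
ADD R4, R6 → R4=(-5)+80=75
CMP R6, R4  (cmp 80,75)
JLE again: not taken
After step 7: R6 = 80.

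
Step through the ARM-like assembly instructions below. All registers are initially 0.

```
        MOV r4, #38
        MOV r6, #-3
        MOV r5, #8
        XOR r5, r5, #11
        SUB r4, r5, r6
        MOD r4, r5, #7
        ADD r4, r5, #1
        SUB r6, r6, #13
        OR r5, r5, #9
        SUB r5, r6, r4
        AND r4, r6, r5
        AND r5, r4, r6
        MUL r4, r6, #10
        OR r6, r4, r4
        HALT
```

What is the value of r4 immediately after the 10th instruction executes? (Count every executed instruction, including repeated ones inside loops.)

r4=38
r6=-3
r5=8
r5=8^11=3
r4=3-(-3)=6
r4=3%7=3
r4=3+1=4
r6=(-3)-13=-16
r5=3|9=11
r5=(-16)-4=-20
After step 10: r4 = 4.

4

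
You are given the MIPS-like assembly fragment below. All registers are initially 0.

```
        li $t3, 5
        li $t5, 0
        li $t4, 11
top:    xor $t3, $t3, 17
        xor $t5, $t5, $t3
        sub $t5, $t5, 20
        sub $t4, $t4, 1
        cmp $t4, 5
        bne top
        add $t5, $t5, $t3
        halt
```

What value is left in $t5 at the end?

-74

after li $t3, 5: $t3=5
after li $t5, 0: $t5=0
after li $t4, 11: $t4=11
after xor $t3, $t3, 17: $t3=5^17=20
after xor $t5, $t5, $t3: $t5=0^20=20
after sub $t5, $t5, 20: $t5=20-20=0
after sub $t4, $t4, 1: $t4=11-1=10
cmp $t4, 5  (cmp 10,5)
bne top: taken
after xor $t3, $t3, 17: $t3=20^17=5
after xor $t5, $t5, $t3: $t5=0^5=5
after sub $t5, $t5, 20: $t5=5-20=-15
after sub $t4, $t4, 1: $t4=10-1=9
cmp $t4, 5  (cmp 9,5)
bne top: taken
after xor $t3, $t3, 17: $t3=5^17=20
after xor $t5, $t5, $t3: $t5=(-15)^20=-27
after sub $t5, $t5, 20: $t5=(-27)-20=-47
after sub $t4, $t4, 1: $t4=9-1=8
cmp $t4, 5  (cmp 8,5)
bne top: taken
after xor $t3, $t3, 17: $t3=20^17=5
after xor $t5, $t5, $t3: $t5=(-47)^5=-44
after sub $t5, $t5, 20: $t5=(-44)-20=-64
after sub $t4, $t4, 1: $t4=8-1=7
cmp $t4, 5  (cmp 7,5)
bne top: taken
after xor $t3, $t3, 17: $t3=5^17=20
after xor $t5, $t5, $t3: $t5=(-64)^20=-44
after sub $t5, $t5, 20: $t5=(-44)-20=-64
after sub $t4, $t4, 1: $t4=7-1=6
cmp $t4, 5  (cmp 6,5)
bne top: taken
after xor $t3, $t3, 17: $t3=20^17=5
after xor $t5, $t5, $t3: $t5=(-64)^5=-59
after sub $t5, $t5, 20: $t5=(-59)-20=-79
after sub $t4, $t4, 1: $t4=6-1=5
cmp $t4, 5  (cmp 5,5)
bne top: not taken
after add $t5, $t5, $t3: $t5=(-79)+5=-74
halt.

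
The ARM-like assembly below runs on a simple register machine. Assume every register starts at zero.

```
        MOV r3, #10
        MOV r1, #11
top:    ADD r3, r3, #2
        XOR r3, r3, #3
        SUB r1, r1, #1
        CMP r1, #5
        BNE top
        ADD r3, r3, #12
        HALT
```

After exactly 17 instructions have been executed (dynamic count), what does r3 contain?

after MOV r3, #10: r3=10
after MOV r1, #11: r1=11
after ADD r3, r3, #2: r3=10+2=12
after XOR r3, r3, #3: r3=12^3=15
after SUB r1, r1, #1: r1=11-1=10
CMP r1, #5  (cmp 10,5)
BNE top: taken
after ADD r3, r3, #2: r3=15+2=17
after XOR r3, r3, #3: r3=17^3=18
after SUB r1, r1, #1: r1=10-1=9
CMP r1, #5  (cmp 9,5)
BNE top: taken
after ADD r3, r3, #2: r3=18+2=20
after XOR r3, r3, #3: r3=20^3=23
after SUB r1, r1, #1: r1=9-1=8
CMP r1, #5  (cmp 8,5)
BNE top: taken
After step 17: r3 = 23.

23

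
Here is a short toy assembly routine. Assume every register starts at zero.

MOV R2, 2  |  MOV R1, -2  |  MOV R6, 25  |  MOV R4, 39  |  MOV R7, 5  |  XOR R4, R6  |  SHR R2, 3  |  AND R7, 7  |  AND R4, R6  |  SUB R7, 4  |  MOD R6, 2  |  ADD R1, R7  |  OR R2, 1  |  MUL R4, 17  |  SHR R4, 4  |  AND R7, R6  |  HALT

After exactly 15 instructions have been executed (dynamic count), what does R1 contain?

R2=2
R1=-2
R6=25
R4=39
R7=5
R4=39^25=62
R2=2>>3=0
R7=5&7=5
R4=62&25=24
R7=5-4=1
R6=25%2=1
R1=(-2)+1=-1
R2=0|1=1
R4=24*17=408
R4=408>>4=25
After step 15: R1 = -1.

-1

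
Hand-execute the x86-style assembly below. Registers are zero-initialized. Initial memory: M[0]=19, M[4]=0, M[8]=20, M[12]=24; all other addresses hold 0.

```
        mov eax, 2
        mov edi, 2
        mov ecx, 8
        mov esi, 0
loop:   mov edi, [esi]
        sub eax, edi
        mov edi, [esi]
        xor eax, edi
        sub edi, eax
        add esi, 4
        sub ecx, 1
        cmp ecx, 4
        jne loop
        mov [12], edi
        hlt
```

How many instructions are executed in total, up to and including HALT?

42

eax=2
edi=2
ecx=8
esi=0
edi=M[0]=19
eax=2-19=-17
edi=M[0]=19
eax=(-17)^19=-4
edi=19-(-4)=23
esi=0+4=4
ecx=8-1=7
cmp ecx, 4  (cmp 7,4)
jne loop: taken
edi=M[4]=0
eax=(-4)-0=-4
edi=M[4]=0
eax=(-4)^0=-4
edi=0-(-4)=4
esi=4+4=8
ecx=7-1=6
cmp ecx, 4  (cmp 6,4)
jne loop: taken
edi=M[8]=20
eax=(-4)-20=-24
edi=M[8]=20
eax=(-24)^20=-4
edi=20-(-4)=24
esi=8+4=12
ecx=6-1=5
cmp ecx, 4  (cmp 5,4)
jne loop: taken
edi=M[12]=24
eax=(-4)-24=-28
edi=M[12]=24
eax=(-28)^24=-4
edi=24-(-4)=28
esi=12+4=16
ecx=5-1=4
cmp ecx, 4  (cmp 4,4)
jne loop: not taken
mov [12], edi → M[12]=28
halt.
Total executed instructions: 42.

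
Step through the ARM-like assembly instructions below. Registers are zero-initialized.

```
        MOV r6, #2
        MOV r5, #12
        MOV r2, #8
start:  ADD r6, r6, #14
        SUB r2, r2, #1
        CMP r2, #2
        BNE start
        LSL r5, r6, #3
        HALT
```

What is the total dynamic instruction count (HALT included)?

29

r6=2
r5=12
r2=8
r6=2+14=16
r2=8-1=7
CMP r2, #2  (cmp 7,2)
BNE start: taken
r6=16+14=30
r2=7-1=6
CMP r2, #2  (cmp 6,2)
BNE start: taken
r6=30+14=44
r2=6-1=5
CMP r2, #2  (cmp 5,2)
BNE start: taken
r6=44+14=58
r2=5-1=4
CMP r2, #2  (cmp 4,2)
BNE start: taken
r6=58+14=72
r2=4-1=3
CMP r2, #2  (cmp 3,2)
BNE start: taken
r6=72+14=86
r2=3-1=2
CMP r2, #2  (cmp 2,2)
BNE start: not taken
r5=86<<3=688
halt.
Total executed instructions: 29.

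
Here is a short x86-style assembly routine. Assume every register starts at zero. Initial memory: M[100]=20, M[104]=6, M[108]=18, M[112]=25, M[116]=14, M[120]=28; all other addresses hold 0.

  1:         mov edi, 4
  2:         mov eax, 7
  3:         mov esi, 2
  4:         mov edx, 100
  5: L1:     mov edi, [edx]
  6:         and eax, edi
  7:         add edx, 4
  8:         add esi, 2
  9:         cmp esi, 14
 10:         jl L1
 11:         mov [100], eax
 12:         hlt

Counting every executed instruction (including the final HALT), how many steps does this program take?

mov edi, 4 → edi=4
mov eax, 7 → eax=7
mov esi, 2 → esi=2
mov edx, 100 → edx=100
mov edi, [edx] → edi=M[100]=20
and eax, edi → eax=7&20=4
add edx, 4 → edx=100+4=104
add esi, 2 → esi=2+2=4
cmp esi, 14  (cmp 4,14)
jl L1: taken
mov edi, [edx] → edi=M[104]=6
and eax, edi → eax=4&6=4
add edx, 4 → edx=104+4=108
add esi, 2 → esi=4+2=6
cmp esi, 14  (cmp 6,14)
jl L1: taken
mov edi, [edx] → edi=M[108]=18
and eax, edi → eax=4&18=0
add edx, 4 → edx=108+4=112
add esi, 2 → esi=6+2=8
cmp esi, 14  (cmp 8,14)
jl L1: taken
mov edi, [edx] → edi=M[112]=25
and eax, edi → eax=0&25=0
add edx, 4 → edx=112+4=116
add esi, 2 → esi=8+2=10
cmp esi, 14  (cmp 10,14)
jl L1: taken
mov edi, [edx] → edi=M[116]=14
and eax, edi → eax=0&14=0
add edx, 4 → edx=116+4=120
add esi, 2 → esi=10+2=12
cmp esi, 14  (cmp 12,14)
jl L1: taken
mov edi, [edx] → edi=M[120]=28
and eax, edi → eax=0&28=0
add edx, 4 → edx=120+4=124
add esi, 2 → esi=12+2=14
cmp esi, 14  (cmp 14,14)
jl L1: not taken
mov [100], eax → M[100]=0
halt.
Total executed instructions: 42.

42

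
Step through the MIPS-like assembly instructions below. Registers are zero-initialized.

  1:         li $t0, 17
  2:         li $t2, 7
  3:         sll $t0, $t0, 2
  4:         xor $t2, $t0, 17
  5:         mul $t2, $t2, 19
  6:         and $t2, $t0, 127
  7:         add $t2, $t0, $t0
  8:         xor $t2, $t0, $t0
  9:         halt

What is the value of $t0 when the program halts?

li $t0, 17 → $t0=17
li $t2, 7 → $t2=7
sll $t0, $t0, 2 → $t0=17<<2=68
xor $t2, $t0, 17 → $t2=68^17=85
mul $t2, $t2, 19 → $t2=85*19=1615
and $t2, $t0, 127 → $t2=68&127=68
add $t2, $t0, $t0 → $t2=68+68=136
xor $t2, $t0, $t0 → $t2=68^68=0
halt.

68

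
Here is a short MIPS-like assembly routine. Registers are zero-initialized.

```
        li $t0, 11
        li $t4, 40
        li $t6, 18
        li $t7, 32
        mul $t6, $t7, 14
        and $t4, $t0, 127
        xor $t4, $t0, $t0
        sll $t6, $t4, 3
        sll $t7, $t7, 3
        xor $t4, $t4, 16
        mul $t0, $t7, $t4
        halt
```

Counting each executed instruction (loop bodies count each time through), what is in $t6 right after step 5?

li $t0, 11 → $t0=11
li $t4, 40 → $t4=40
li $t6, 18 → $t6=18
li $t7, 32 → $t7=32
mul $t6, $t7, 14 → $t6=32*14=448
After step 5: $t6 = 448.

448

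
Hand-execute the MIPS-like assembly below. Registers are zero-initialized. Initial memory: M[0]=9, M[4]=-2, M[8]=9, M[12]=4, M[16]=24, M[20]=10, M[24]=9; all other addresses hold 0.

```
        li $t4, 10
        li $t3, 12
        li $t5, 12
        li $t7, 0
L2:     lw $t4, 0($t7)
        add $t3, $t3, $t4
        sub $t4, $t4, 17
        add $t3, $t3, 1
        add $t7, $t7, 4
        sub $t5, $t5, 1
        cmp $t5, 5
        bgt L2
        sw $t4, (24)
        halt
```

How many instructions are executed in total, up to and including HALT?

62

$t4=10
$t3=12
$t5=12
$t7=0
$t4=M[0]=9
$t3=12+9=21
$t4=9-17=-8
$t3=21+1=22
$t7=0+4=4
$t5=12-1=11
cmp $t5, 5  (cmp 11,5)
bgt L2: taken
$t4=M[4]=-2
$t3=22+(-2)=20
$t4=(-2)-17=-19
$t3=20+1=21
$t7=4+4=8
$t5=11-1=10
cmp $t5, 5  (cmp 10,5)
bgt L2: taken
$t4=M[8]=9
$t3=21+9=30
$t4=9-17=-8
$t3=30+1=31
$t7=8+4=12
$t5=10-1=9
cmp $t5, 5  (cmp 9,5)
bgt L2: taken
$t4=M[12]=4
$t3=31+4=35
$t4=4-17=-13
$t3=35+1=36
$t7=12+4=16
$t5=9-1=8
cmp $t5, 5  (cmp 8,5)
bgt L2: taken
$t4=M[16]=24
$t3=36+24=60
$t4=24-17=7
$t3=60+1=61
$t7=16+4=20
$t5=8-1=7
cmp $t5, 5  (cmp 7,5)
bgt L2: taken
$t4=M[20]=10
$t3=61+10=71
$t4=10-17=-7
$t3=71+1=72
$t7=20+4=24
$t5=7-1=6
cmp $t5, 5  (cmp 6,5)
bgt L2: taken
$t4=M[24]=9
$t3=72+9=81
$t4=9-17=-8
$t3=81+1=82
$t7=24+4=28
$t5=6-1=5
cmp $t5, 5  (cmp 5,5)
bgt L2: not taken
sw $t4, (24) → M[24]=-8
halt.
Total executed instructions: 62.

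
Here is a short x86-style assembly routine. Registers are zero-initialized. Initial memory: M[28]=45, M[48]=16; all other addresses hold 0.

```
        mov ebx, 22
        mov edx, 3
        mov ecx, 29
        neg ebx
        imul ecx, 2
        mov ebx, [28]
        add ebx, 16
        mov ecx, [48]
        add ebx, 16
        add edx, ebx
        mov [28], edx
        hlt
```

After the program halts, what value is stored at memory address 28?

80

ebx=22
edx=3
ecx=29
ebx=-(22)=-22
ecx=29*2=58
ebx=M[28]=45
ebx=45+16=61
ecx=M[48]=16
ebx=61+16=77
edx=3+77=80
mov [28], edx → M[28]=80
halt.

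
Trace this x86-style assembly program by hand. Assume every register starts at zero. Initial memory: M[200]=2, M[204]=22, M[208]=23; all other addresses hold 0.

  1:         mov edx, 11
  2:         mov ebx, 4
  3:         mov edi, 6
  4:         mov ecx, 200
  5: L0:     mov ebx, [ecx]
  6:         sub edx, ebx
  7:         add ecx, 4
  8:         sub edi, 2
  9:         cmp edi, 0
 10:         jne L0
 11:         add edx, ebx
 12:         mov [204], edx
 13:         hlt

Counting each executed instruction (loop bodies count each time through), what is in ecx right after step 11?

after mov edx, 11: edx=11
after mov ebx, 4: ebx=4
after mov edi, 6: edi=6
after mov ecx, 200: ecx=200
after mov ebx, [ecx]: ebx=M[200]=2
after sub edx, ebx: edx=11-2=9
after add ecx, 4: ecx=200+4=204
after sub edi, 2: edi=6-2=4
cmp edi, 0  (cmp 4,0)
jne L0: taken
after mov ebx, [ecx]: ebx=M[204]=22
After step 11: ecx = 204.

204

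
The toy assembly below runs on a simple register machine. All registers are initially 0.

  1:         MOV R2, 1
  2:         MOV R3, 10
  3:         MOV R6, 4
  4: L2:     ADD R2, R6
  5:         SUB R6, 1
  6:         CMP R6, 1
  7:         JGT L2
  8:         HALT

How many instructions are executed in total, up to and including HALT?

16

MOV R2, 1 → R2=1
MOV R3, 10 → R3=10
MOV R6, 4 → R6=4
ADD R2, R6 → R2=1+4=5
SUB R6, 1 → R6=4-1=3
CMP R6, 1  (cmp 3,1)
JGT L2: taken
ADD R2, R6 → R2=5+3=8
SUB R6, 1 → R6=3-1=2
CMP R6, 1  (cmp 2,1)
JGT L2: taken
ADD R2, R6 → R2=8+2=10
SUB R6, 1 → R6=2-1=1
CMP R6, 1  (cmp 1,1)
JGT L2: not taken
halt.
Total executed instructions: 16.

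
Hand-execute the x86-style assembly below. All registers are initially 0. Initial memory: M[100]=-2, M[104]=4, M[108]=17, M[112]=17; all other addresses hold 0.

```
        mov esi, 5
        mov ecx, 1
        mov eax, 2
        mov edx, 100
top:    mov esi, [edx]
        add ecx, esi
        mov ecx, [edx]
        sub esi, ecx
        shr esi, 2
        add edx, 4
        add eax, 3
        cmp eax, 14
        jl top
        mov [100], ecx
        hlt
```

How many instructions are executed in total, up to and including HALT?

esi=5
ecx=1
eax=2
edx=100
esi=M[100]=-2
ecx=1+(-2)=-1
ecx=M[100]=-2
esi=(-2)-(-2)=0
esi=0>>2=0
edx=100+4=104
eax=2+3=5
cmp eax, 14  (cmp 5,14)
jl top: taken
esi=M[104]=4
ecx=(-2)+4=2
ecx=M[104]=4
esi=4-4=0
esi=0>>2=0
edx=104+4=108
eax=5+3=8
cmp eax, 14  (cmp 8,14)
jl top: taken
esi=M[108]=17
ecx=4+17=21
ecx=M[108]=17
esi=17-17=0
esi=0>>2=0
edx=108+4=112
eax=8+3=11
cmp eax, 14  (cmp 11,14)
jl top: taken
esi=M[112]=17
ecx=17+17=34
ecx=M[112]=17
esi=17-17=0
esi=0>>2=0
edx=112+4=116
eax=11+3=14
cmp eax, 14  (cmp 14,14)
jl top: not taken
mov [100], ecx → M[100]=17
halt.
Total executed instructions: 42.

42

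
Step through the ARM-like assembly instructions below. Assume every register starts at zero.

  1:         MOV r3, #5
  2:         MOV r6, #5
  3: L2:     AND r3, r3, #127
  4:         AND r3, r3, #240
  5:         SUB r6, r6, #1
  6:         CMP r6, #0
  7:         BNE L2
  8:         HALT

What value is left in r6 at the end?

0

MOV r3, #5 → r3=5
MOV r6, #5 → r6=5
AND r3, r3, #127 → r3=5&127=5
AND r3, r3, #240 → r3=5&240=0
SUB r6, r6, #1 → r6=5-1=4
CMP r6, #0  (cmp 4,0)
BNE L2: taken
AND r3, r3, #127 → r3=0&127=0
AND r3, r3, #240 → r3=0&240=0
SUB r6, r6, #1 → r6=4-1=3
CMP r6, #0  (cmp 3,0)
BNE L2: taken
AND r3, r3, #127 → r3=0&127=0
AND r3, r3, #240 → r3=0&240=0
SUB r6, r6, #1 → r6=3-1=2
CMP r6, #0  (cmp 2,0)
BNE L2: taken
AND r3, r3, #127 → r3=0&127=0
AND r3, r3, #240 → r3=0&240=0
SUB r6, r6, #1 → r6=2-1=1
CMP r6, #0  (cmp 1,0)
BNE L2: taken
AND r3, r3, #127 → r3=0&127=0
AND r3, r3, #240 → r3=0&240=0
SUB r6, r6, #1 → r6=1-1=0
CMP r6, #0  (cmp 0,0)
BNE L2: not taken
halt.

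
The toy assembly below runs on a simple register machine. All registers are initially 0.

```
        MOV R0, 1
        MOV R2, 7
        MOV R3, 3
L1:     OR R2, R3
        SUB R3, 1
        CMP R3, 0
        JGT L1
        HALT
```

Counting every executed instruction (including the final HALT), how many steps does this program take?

16

R0=1
R2=7
R3=3
R2=7|3=7
R3=3-1=2
CMP R3, 0  (cmp 2,0)
JGT L1: taken
R2=7|2=7
R3=2-1=1
CMP R3, 0  (cmp 1,0)
JGT L1: taken
R2=7|1=7
R3=1-1=0
CMP R3, 0  (cmp 0,0)
JGT L1: not taken
halt.
Total executed instructions: 16.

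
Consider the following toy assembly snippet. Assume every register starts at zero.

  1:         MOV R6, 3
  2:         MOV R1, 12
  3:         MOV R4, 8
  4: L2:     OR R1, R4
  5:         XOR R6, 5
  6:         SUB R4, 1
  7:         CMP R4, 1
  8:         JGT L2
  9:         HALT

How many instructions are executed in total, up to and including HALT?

39

after MOV R6, 3: R6=3
after MOV R1, 12: R1=12
after MOV R4, 8: R4=8
after OR R1, R4: R1=12|8=12
after XOR R6, 5: R6=3^5=6
after SUB R4, 1: R4=8-1=7
CMP R4, 1  (cmp 7,1)
JGT L2: taken
after OR R1, R4: R1=12|7=15
after XOR R6, 5: R6=6^5=3
after SUB R4, 1: R4=7-1=6
CMP R4, 1  (cmp 6,1)
JGT L2: taken
after OR R1, R4: R1=15|6=15
after XOR R6, 5: R6=3^5=6
after SUB R4, 1: R4=6-1=5
CMP R4, 1  (cmp 5,1)
JGT L2: taken
after OR R1, R4: R1=15|5=15
after XOR R6, 5: R6=6^5=3
after SUB R4, 1: R4=5-1=4
CMP R4, 1  (cmp 4,1)
JGT L2: taken
after OR R1, R4: R1=15|4=15
after XOR R6, 5: R6=3^5=6
after SUB R4, 1: R4=4-1=3
CMP R4, 1  (cmp 3,1)
JGT L2: taken
after OR R1, R4: R1=15|3=15
after XOR R6, 5: R6=6^5=3
after SUB R4, 1: R4=3-1=2
CMP R4, 1  (cmp 2,1)
JGT L2: taken
after OR R1, R4: R1=15|2=15
after XOR R6, 5: R6=3^5=6
after SUB R4, 1: R4=2-1=1
CMP R4, 1  (cmp 1,1)
JGT L2: not taken
halt.
Total executed instructions: 39.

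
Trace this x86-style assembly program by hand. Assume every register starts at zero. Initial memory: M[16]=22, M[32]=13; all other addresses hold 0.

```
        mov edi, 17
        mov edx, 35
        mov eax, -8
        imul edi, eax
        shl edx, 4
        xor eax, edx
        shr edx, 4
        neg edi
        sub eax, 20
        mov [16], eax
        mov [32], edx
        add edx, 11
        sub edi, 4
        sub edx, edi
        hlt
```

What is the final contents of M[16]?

-588

mov edi, 17 → edi=17
mov edx, 35 → edx=35
mov eax, -8 → eax=-8
imul edi, eax → edi=17*(-8)=-136
shl edx, 4 → edx=35<<4=560
xor eax, edx → eax=(-8)^560=-568
shr edx, 4 → edx=560>>4=35
neg edi → edi=-(-136)=136
sub eax, 20 → eax=(-568)-20=-588
mov [16], eax → M[16]=-588
mov [32], edx → M[32]=35
add edx, 11 → edx=35+11=46
sub edi, 4 → edi=136-4=132
sub edx, edi → edx=46-132=-86
halt.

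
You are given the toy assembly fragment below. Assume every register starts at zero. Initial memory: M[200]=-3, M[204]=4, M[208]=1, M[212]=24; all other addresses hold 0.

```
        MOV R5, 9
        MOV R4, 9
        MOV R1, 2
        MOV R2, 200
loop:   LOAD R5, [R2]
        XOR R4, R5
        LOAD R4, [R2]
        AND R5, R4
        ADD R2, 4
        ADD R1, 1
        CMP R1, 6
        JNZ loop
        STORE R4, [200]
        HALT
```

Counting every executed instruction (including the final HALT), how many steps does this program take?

38

after MOV R5, 9: R5=9
after MOV R4, 9: R4=9
after MOV R1, 2: R1=2
after MOV R2, 200: R2=200
after LOAD R5, [R2]: R5=M[200]=-3
after XOR R4, R5: R4=9^(-3)=-12
after LOAD R4, [R2]: R4=M[200]=-3
after AND R5, R4: R5=(-3)&(-3)=-3
after ADD R2, 4: R2=200+4=204
after ADD R1, 1: R1=2+1=3
CMP R1, 6  (cmp 3,6)
JNZ loop: taken
after LOAD R5, [R2]: R5=M[204]=4
after XOR R4, R5: R4=(-3)^4=-7
after LOAD R4, [R2]: R4=M[204]=4
after AND R5, R4: R5=4&4=4
after ADD R2, 4: R2=204+4=208
after ADD R1, 1: R1=3+1=4
CMP R1, 6  (cmp 4,6)
JNZ loop: taken
after LOAD R5, [R2]: R5=M[208]=1
after XOR R4, R5: R4=4^1=5
after LOAD R4, [R2]: R4=M[208]=1
after AND R5, R4: R5=1&1=1
after ADD R2, 4: R2=208+4=212
after ADD R1, 1: R1=4+1=5
CMP R1, 6  (cmp 5,6)
JNZ loop: taken
after LOAD R5, [R2]: R5=M[212]=24
after XOR R4, R5: R4=1^24=25
after LOAD R4, [R2]: R4=M[212]=24
after AND R5, R4: R5=24&24=24
after ADD R2, 4: R2=212+4=216
after ADD R1, 1: R1=5+1=6
CMP R1, 6  (cmp 6,6)
JNZ loop: not taken
STORE R4, [200] → M[200]=24
halt.
Total executed instructions: 38.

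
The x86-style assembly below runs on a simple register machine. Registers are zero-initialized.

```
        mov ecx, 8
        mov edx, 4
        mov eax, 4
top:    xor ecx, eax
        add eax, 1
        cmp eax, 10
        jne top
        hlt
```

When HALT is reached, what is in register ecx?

ecx=8
edx=4
eax=4
ecx=8^4=12
eax=4+1=5
cmp eax, 10  (cmp 5,10)
jne top: taken
ecx=12^5=9
eax=5+1=6
cmp eax, 10  (cmp 6,10)
jne top: taken
ecx=9^6=15
eax=6+1=7
cmp eax, 10  (cmp 7,10)
jne top: taken
ecx=15^7=8
eax=7+1=8
cmp eax, 10  (cmp 8,10)
jne top: taken
ecx=8^8=0
eax=8+1=9
cmp eax, 10  (cmp 9,10)
jne top: taken
ecx=0^9=9
eax=9+1=10
cmp eax, 10  (cmp 10,10)
jne top: not taken
halt.

9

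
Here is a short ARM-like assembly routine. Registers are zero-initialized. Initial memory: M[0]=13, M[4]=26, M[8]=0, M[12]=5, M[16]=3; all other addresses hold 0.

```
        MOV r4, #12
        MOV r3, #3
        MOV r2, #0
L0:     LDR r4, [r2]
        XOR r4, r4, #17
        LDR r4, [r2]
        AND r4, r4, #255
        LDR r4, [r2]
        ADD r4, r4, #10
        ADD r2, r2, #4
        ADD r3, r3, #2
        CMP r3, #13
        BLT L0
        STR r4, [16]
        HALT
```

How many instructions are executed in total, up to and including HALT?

55

after MOV r4, #12: r4=12
after MOV r3, #3: r3=3
after MOV r2, #0: r2=0
after LDR r4, [r2]: r4=M[0]=13
after XOR r4, r4, #17: r4=13^17=28
after LDR r4, [r2]: r4=M[0]=13
after AND r4, r4, #255: r4=13&255=13
after LDR r4, [r2]: r4=M[0]=13
after ADD r4, r4, #10: r4=13+10=23
after ADD r2, r2, #4: r2=0+4=4
after ADD r3, r3, #2: r3=3+2=5
CMP r3, #13  (cmp 5,13)
BLT L0: taken
after LDR r4, [r2]: r4=M[4]=26
after XOR r4, r4, #17: r4=26^17=11
after LDR r4, [r2]: r4=M[4]=26
after AND r4, r4, #255: r4=26&255=26
after LDR r4, [r2]: r4=M[4]=26
after ADD r4, r4, #10: r4=26+10=36
after ADD r2, r2, #4: r2=4+4=8
after ADD r3, r3, #2: r3=5+2=7
CMP r3, #13  (cmp 7,13)
BLT L0: taken
after LDR r4, [r2]: r4=M[8]=0
after XOR r4, r4, #17: r4=0^17=17
after LDR r4, [r2]: r4=M[8]=0
after AND r4, r4, #255: r4=0&255=0
after LDR r4, [r2]: r4=M[8]=0
after ADD r4, r4, #10: r4=0+10=10
after ADD r2, r2, #4: r2=8+4=12
after ADD r3, r3, #2: r3=7+2=9
CMP r3, #13  (cmp 9,13)
BLT L0: taken
after LDR r4, [r2]: r4=M[12]=5
after XOR r4, r4, #17: r4=5^17=20
after LDR r4, [r2]: r4=M[12]=5
after AND r4, r4, #255: r4=5&255=5
after LDR r4, [r2]: r4=M[12]=5
after ADD r4, r4, #10: r4=5+10=15
after ADD r2, r2, #4: r2=12+4=16
after ADD r3, r3, #2: r3=9+2=11
CMP r3, #13  (cmp 11,13)
BLT L0: taken
after LDR r4, [r2]: r4=M[16]=3
after XOR r4, r4, #17: r4=3^17=18
after LDR r4, [r2]: r4=M[16]=3
after AND r4, r4, #255: r4=3&255=3
after LDR r4, [r2]: r4=M[16]=3
after ADD r4, r4, #10: r4=3+10=13
after ADD r2, r2, #4: r2=16+4=20
after ADD r3, r3, #2: r3=11+2=13
CMP r3, #13  (cmp 13,13)
BLT L0: not taken
STR r4, [16] → M[16]=13
halt.
Total executed instructions: 55.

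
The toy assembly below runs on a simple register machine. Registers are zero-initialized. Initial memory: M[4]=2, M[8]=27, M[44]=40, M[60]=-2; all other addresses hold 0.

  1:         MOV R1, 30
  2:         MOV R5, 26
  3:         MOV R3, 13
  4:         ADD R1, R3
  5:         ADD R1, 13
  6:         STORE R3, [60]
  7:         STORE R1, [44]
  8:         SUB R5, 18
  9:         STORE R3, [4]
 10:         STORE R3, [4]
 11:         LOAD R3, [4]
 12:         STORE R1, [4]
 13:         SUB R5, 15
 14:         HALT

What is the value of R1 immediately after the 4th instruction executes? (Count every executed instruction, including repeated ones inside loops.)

R1=30
R5=26
R3=13
R1=30+13=43
After step 4: R1 = 43.

43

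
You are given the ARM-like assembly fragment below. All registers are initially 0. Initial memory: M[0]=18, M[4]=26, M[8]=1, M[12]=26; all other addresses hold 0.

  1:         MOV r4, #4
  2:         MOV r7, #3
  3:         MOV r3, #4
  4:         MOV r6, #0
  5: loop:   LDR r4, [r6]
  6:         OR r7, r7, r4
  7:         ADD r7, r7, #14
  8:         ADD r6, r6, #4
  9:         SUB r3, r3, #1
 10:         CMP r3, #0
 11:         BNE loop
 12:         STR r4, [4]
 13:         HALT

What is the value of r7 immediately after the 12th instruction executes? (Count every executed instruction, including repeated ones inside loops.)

after MOV r4, #4: r4=4
after MOV r7, #3: r7=3
after MOV r3, #4: r3=4
after MOV r6, #0: r6=0
after LDR r4, [r6]: r4=M[0]=18
after OR r7, r7, r4: r7=3|18=19
after ADD r7, r7, #14: r7=19+14=33
after ADD r6, r6, #4: r6=0+4=4
after SUB r3, r3, #1: r3=4-1=3
CMP r3, #0  (cmp 3,0)
BNE loop: taken
after LDR r4, [r6]: r4=M[4]=26
After step 12: r7 = 33.

33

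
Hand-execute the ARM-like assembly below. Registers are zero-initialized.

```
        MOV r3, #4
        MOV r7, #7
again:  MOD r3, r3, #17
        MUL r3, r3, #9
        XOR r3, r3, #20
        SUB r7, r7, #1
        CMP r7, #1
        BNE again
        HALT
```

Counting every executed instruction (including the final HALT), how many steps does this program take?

39

MOV r3, #4 → r3=4
MOV r7, #7 → r7=7
MOD r3, r3, #17 → r3=4%17=4
MUL r3, r3, #9 → r3=4*9=36
XOR r3, r3, #20 → r3=36^20=48
SUB r7, r7, #1 → r7=7-1=6
CMP r7, #1  (cmp 6,1)
BNE again: taken
MOD r3, r3, #17 → r3=48%17=14
MUL r3, r3, #9 → r3=14*9=126
XOR r3, r3, #20 → r3=126^20=106
SUB r7, r7, #1 → r7=6-1=5
CMP r7, #1  (cmp 5,1)
BNE again: taken
MOD r3, r3, #17 → r3=106%17=4
MUL r3, r3, #9 → r3=4*9=36
XOR r3, r3, #20 → r3=36^20=48
SUB r7, r7, #1 → r7=5-1=4
CMP r7, #1  (cmp 4,1)
BNE again: taken
MOD r3, r3, #17 → r3=48%17=14
MUL r3, r3, #9 → r3=14*9=126
XOR r3, r3, #20 → r3=126^20=106
SUB r7, r7, #1 → r7=4-1=3
CMP r7, #1  (cmp 3,1)
BNE again: taken
MOD r3, r3, #17 → r3=106%17=4
MUL r3, r3, #9 → r3=4*9=36
XOR r3, r3, #20 → r3=36^20=48
SUB r7, r7, #1 → r7=3-1=2
CMP r7, #1  (cmp 2,1)
BNE again: taken
MOD r3, r3, #17 → r3=48%17=14
MUL r3, r3, #9 → r3=14*9=126
XOR r3, r3, #20 → r3=126^20=106
SUB r7, r7, #1 → r7=2-1=1
CMP r7, #1  (cmp 1,1)
BNE again: not taken
halt.
Total executed instructions: 39.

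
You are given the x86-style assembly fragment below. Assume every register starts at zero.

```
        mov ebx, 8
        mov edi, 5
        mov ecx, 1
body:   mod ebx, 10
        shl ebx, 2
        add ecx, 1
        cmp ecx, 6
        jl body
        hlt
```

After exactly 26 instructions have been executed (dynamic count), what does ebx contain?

32

mov ebx, 8 → ebx=8
mov edi, 5 → edi=5
mov ecx, 1 → ecx=1
mod ebx, 10 → ebx=8%10=8
shl ebx, 2 → ebx=8<<2=32
add ecx, 1 → ecx=1+1=2
cmp ecx, 6  (cmp 2,6)
jl body: taken
mod ebx, 10 → ebx=32%10=2
shl ebx, 2 → ebx=2<<2=8
add ecx, 1 → ecx=2+1=3
cmp ecx, 6  (cmp 3,6)
jl body: taken
mod ebx, 10 → ebx=8%10=8
shl ebx, 2 → ebx=8<<2=32
add ecx, 1 → ecx=3+1=4
cmp ecx, 6  (cmp 4,6)
jl body: taken
mod ebx, 10 → ebx=32%10=2
shl ebx, 2 → ebx=2<<2=8
add ecx, 1 → ecx=4+1=5
cmp ecx, 6  (cmp 5,6)
jl body: taken
mod ebx, 10 → ebx=8%10=8
shl ebx, 2 → ebx=8<<2=32
add ecx, 1 → ecx=5+1=6
After step 26: ebx = 32.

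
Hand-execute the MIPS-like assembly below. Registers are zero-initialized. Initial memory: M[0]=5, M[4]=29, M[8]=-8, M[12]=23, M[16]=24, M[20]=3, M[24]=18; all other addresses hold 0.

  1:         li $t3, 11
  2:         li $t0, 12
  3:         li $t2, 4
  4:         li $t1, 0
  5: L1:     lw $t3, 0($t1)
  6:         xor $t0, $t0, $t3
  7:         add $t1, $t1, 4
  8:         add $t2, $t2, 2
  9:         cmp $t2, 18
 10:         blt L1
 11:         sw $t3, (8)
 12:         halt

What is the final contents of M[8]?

li $t3, 11 → $t3=11
li $t0, 12 → $t0=12
li $t2, 4 → $t2=4
li $t1, 0 → $t1=0
lw $t3, 0($t1) → $t3=M[0]=5
xor $t0, $t0, $t3 → $t0=12^5=9
add $t1, $t1, 4 → $t1=0+4=4
add $t2, $t2, 2 → $t2=4+2=6
cmp $t2, 18  (cmp 6,18)
blt L1: taken
lw $t3, 0($t1) → $t3=M[4]=29
xor $t0, $t0, $t3 → $t0=9^29=20
add $t1, $t1, 4 → $t1=4+4=8
add $t2, $t2, 2 → $t2=6+2=8
cmp $t2, 18  (cmp 8,18)
blt L1: taken
lw $t3, 0($t1) → $t3=M[8]=-8
xor $t0, $t0, $t3 → $t0=20^(-8)=-20
add $t1, $t1, 4 → $t1=8+4=12
add $t2, $t2, 2 → $t2=8+2=10
cmp $t2, 18  (cmp 10,18)
blt L1: taken
lw $t3, 0($t1) → $t3=M[12]=23
xor $t0, $t0, $t3 → $t0=(-20)^23=-5
add $t1, $t1, 4 → $t1=12+4=16
add $t2, $t2, 2 → $t2=10+2=12
cmp $t2, 18  (cmp 12,18)
blt L1: taken
lw $t3, 0($t1) → $t3=M[16]=24
xor $t0, $t0, $t3 → $t0=(-5)^24=-29
add $t1, $t1, 4 → $t1=16+4=20
add $t2, $t2, 2 → $t2=12+2=14
cmp $t2, 18  (cmp 14,18)
blt L1: taken
lw $t3, 0($t1) → $t3=M[20]=3
xor $t0, $t0, $t3 → $t0=(-29)^3=-32
add $t1, $t1, 4 → $t1=20+4=24
add $t2, $t2, 2 → $t2=14+2=16
cmp $t2, 18  (cmp 16,18)
blt L1: taken
lw $t3, 0($t1) → $t3=M[24]=18
xor $t0, $t0, $t3 → $t0=(-32)^18=-14
add $t1, $t1, 4 → $t1=24+4=28
add $t2, $t2, 2 → $t2=16+2=18
cmp $t2, 18  (cmp 18,18)
blt L1: not taken
sw $t3, (8) → M[8]=18
halt.

18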